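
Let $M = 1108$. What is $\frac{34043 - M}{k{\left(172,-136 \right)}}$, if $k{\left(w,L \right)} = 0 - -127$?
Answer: $\frac{32935}{127} \approx 259.33$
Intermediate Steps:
$k{\left(w,L \right)} = 127$ ($k{\left(w,L \right)} = 0 + 127 = 127$)
$\frac{34043 - M}{k{\left(172,-136 \right)}} = \frac{34043 - 1108}{127} = \left(34043 - 1108\right) \frac{1}{127} = 32935 \cdot \frac{1}{127} = \frac{32935}{127}$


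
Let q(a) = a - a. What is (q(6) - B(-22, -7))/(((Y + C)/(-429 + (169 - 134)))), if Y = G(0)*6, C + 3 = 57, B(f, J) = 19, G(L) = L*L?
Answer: 3743/27 ≈ 138.63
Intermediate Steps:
G(L) = L²
q(a) = 0
C = 54 (C = -3 + 57 = 54)
Y = 0 (Y = 0²*6 = 0*6 = 0)
(q(6) - B(-22, -7))/(((Y + C)/(-429 + (169 - 134)))) = (0 - 1*19)/(((0 + 54)/(-429 + (169 - 134)))) = (0 - 19)/((54/(-429 + 35))) = -19/(54/(-394)) = -19/(54*(-1/394)) = -19/(-27/197) = -19*(-197/27) = 3743/27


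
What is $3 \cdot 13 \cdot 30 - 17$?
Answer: $1153$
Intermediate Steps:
$3 \cdot 13 \cdot 30 - 17 = 39 \cdot 30 - 17 = 1170 - 17 = 1153$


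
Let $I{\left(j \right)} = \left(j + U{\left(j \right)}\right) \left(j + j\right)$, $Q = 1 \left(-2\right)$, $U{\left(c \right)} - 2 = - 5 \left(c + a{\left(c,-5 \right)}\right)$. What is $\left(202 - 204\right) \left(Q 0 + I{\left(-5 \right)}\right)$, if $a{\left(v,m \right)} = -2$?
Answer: $640$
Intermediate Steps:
$U{\left(c \right)} = 12 - 5 c$ ($U{\left(c \right)} = 2 - 5 \left(c - 2\right) = 2 - 5 \left(-2 + c\right) = 2 - \left(-10 + 5 c\right) = 12 - 5 c$)
$Q = -2$
$I{\left(j \right)} = 2 j \left(12 - 4 j\right)$ ($I{\left(j \right)} = \left(j - \left(-12 + 5 j\right)\right) \left(j + j\right) = \left(12 - 4 j\right) 2 j = 2 j \left(12 - 4 j\right)$)
$\left(202 - 204\right) \left(Q 0 + I{\left(-5 \right)}\right) = \left(202 - 204\right) \left(\left(-2\right) 0 + 8 \left(-5\right) \left(3 - -5\right)\right) = - 2 \left(0 + 8 \left(-5\right) \left(3 + 5\right)\right) = - 2 \left(0 + 8 \left(-5\right) 8\right) = - 2 \left(0 - 320\right) = \left(-2\right) \left(-320\right) = 640$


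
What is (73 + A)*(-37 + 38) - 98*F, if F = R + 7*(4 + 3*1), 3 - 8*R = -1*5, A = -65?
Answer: -4892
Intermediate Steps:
R = 1 (R = 3/8 - (-1)*5/8 = 3/8 - ⅛*(-5) = 3/8 + 5/8 = 1)
F = 50 (F = 1 + 7*(4 + 3*1) = 1 + 7*(4 + 3) = 1 + 7*7 = 1 + 49 = 50)
(73 + A)*(-37 + 38) - 98*F = (73 - 65)*(-37 + 38) - 98*50 = 8*1 - 4900 = 8 - 4900 = -4892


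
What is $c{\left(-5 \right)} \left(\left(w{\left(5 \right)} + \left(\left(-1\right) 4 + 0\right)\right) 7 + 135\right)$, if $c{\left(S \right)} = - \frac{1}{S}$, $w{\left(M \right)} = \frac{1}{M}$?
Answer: $\frac{542}{25} \approx 21.68$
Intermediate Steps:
$c{\left(-5 \right)} \left(\left(w{\left(5 \right)} + \left(\left(-1\right) 4 + 0\right)\right) 7 + 135\right) = - \frac{1}{-5} \left(\left(\frac{1}{5} + \left(\left(-1\right) 4 + 0\right)\right) 7 + 135\right) = \left(-1\right) \left(- \frac{1}{5}\right) \left(\left(\frac{1}{5} + \left(-4 + 0\right)\right) 7 + 135\right) = \frac{\left(\frac{1}{5} - 4\right) 7 + 135}{5} = \frac{\left(- \frac{19}{5}\right) 7 + 135}{5} = \frac{- \frac{133}{5} + 135}{5} = \frac{1}{5} \cdot \frac{542}{5} = \frac{542}{25}$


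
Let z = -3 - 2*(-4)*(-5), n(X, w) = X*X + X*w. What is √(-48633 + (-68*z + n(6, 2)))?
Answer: I*√45661 ≈ 213.68*I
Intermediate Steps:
n(X, w) = X² + X*w
z = -43 (z = -3 + 8*(-5) = -3 - 40 = -43)
√(-48633 + (-68*z + n(6, 2))) = √(-48633 + (-68*(-43) + 6*(6 + 2))) = √(-48633 + (2924 + 6*8)) = √(-48633 + (2924 + 48)) = √(-48633 + 2972) = √(-45661) = I*√45661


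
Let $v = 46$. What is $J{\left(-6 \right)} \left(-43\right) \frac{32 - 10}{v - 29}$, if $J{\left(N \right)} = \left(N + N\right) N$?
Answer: $- \frac{68112}{17} \approx -4006.6$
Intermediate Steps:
$J{\left(N \right)} = 2 N^{2}$ ($J{\left(N \right)} = 2 N N = 2 N^{2}$)
$J{\left(-6 \right)} \left(-43\right) \frac{32 - 10}{v - 29} = 2 \left(-6\right)^{2} \left(-43\right) \frac{32 - 10}{46 - 29} = 2 \cdot 36 \left(-43\right) \frac{22}{17} = 72 \left(-43\right) 22 \cdot \frac{1}{17} = \left(-3096\right) \frac{22}{17} = - \frac{68112}{17}$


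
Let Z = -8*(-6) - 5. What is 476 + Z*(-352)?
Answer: -14660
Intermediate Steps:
Z = 43 (Z = 48 - 5 = 43)
476 + Z*(-352) = 476 + 43*(-352) = 476 - 15136 = -14660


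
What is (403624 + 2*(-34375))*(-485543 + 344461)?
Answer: -47244693668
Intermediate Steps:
(403624 + 2*(-34375))*(-485543 + 344461) = (403624 - 68750)*(-141082) = 334874*(-141082) = -47244693668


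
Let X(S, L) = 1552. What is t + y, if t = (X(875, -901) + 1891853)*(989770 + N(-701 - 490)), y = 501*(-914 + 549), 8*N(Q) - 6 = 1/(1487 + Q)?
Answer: 4437718917057165/2368 ≈ 1.8740e+12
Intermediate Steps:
N(Q) = ¾ + 1/(8*(1487 + Q))
y = -182865 (y = 501*(-365) = -182865)
t = 4437719350081485/2368 (t = (1552 + 1891853)*(989770 + (8923 + 6*(-701 - 490))/(8*(1487 + (-701 - 490)))) = 1893405*(989770 + (8923 + 6*(-1191))/(8*(1487 - 1191))) = 1893405*(989770 + (⅛)*(8923 - 7146)/296) = 1893405*(989770 + (⅛)*(1/296)*1777) = 1893405*(989770 + 1777/2368) = 1893405*(2343777137/2368) = 4437719350081485/2368 ≈ 1.8740e+12)
t + y = 4437719350081485/2368 - 182865 = 4437718917057165/2368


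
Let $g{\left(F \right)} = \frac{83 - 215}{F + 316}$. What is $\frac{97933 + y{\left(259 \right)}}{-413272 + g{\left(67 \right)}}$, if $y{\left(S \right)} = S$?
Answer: $- \frac{9401884}{39570827} \approx -0.2376$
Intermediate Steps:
$g{\left(F \right)} = - \frac{132}{316 + F}$
$\frac{97933 + y{\left(259 \right)}}{-413272 + g{\left(67 \right)}} = \frac{97933 + 259}{-413272 - \frac{132}{316 + 67}} = \frac{98192}{-413272 - \frac{132}{383}} = \frac{98192}{- \frac{158283308}{383}} = 98192 \left(- \frac{383}{158283308}\right) = - \frac{9401884}{39570827}$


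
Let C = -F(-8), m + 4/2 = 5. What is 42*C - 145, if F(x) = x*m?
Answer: 863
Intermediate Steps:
m = 3 (m = -2 + 5 = 3)
F(x) = 3*x (F(x) = x*3 = 3*x)
C = 24 (C = -3*(-8) = -1*(-24) = 24)
42*C - 145 = 42*24 - 145 = 1008 - 145 = 863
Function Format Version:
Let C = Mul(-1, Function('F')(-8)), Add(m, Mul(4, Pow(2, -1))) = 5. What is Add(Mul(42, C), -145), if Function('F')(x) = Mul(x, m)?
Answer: 863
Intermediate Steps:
m = 3 (m = Add(-2, 5) = 3)
Function('F')(x) = Mul(3, x) (Function('F')(x) = Mul(x, 3) = Mul(3, x))
C = 24 (C = Mul(-1, Mul(3, -8)) = Mul(-1, -24) = 24)
Add(Mul(42, C), -145) = Add(Mul(42, 24), -145) = Add(1008, -145) = 863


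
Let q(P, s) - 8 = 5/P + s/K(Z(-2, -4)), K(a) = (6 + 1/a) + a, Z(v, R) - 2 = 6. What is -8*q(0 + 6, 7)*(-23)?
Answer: 581900/339 ≈ 1716.5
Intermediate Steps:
Z(v, R) = 8 (Z(v, R) = 2 + 6 = 8)
K(a) = 6 + a + 1/a
q(P, s) = 8 + 5/P + 8*s/113 (q(P, s) = 8 + (5/P + s/(6 + 8 + 1/8)) = 8 + (5/P + s/(6 + 8 + ⅛)) = 8 + (5/P + s/(113/8)) = 8 + (5/P + s*(8/113)) = 8 + (5/P + 8*s/113) = 8 + 5/P + 8*s/113)
-8*q(0 + 6, 7)*(-23) = -8*(8 + 5/(0 + 6) + (8/113)*7)*(-23) = -8*(8 + 5/6 + 56/113)*(-23) = -8*(8 + 5*(⅙) + 56/113)*(-23) = -8*(8 + ⅚ + 56/113)*(-23) = -8*6325/678*(-23) = -25300/339*(-23) = 581900/339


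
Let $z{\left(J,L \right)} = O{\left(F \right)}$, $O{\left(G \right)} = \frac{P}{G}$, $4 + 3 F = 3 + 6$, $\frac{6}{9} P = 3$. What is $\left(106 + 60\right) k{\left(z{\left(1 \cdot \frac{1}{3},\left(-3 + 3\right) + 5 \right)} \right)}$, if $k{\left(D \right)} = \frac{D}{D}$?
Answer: $166$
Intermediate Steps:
$P = \frac{9}{2}$ ($P = \frac{3}{2} \cdot 3 = \frac{9}{2} \approx 4.5$)
$F = \frac{5}{3}$ ($F = - \frac{4}{3} + \frac{3 + 6}{3} = - \frac{4}{3} + \frac{1}{3} \cdot 9 = - \frac{4}{3} + 3 = \frac{5}{3} \approx 1.6667$)
$O{\left(G \right)} = \frac{9}{2 G}$
$z{\left(J,L \right)} = \frac{27}{10}$ ($z{\left(J,L \right)} = \frac{9}{2 \cdot \frac{5}{3}} = \frac{9}{2} \cdot \frac{3}{5} = \frac{27}{10}$)
$k{\left(D \right)} = 1$
$\left(106 + 60\right) k{\left(z{\left(1 \cdot \frac{1}{3},\left(-3 + 3\right) + 5 \right)} \right)} = \left(106 + 60\right) 1 = 166 \cdot 1 = 166$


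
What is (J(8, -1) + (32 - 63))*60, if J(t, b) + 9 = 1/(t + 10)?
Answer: -7190/3 ≈ -2396.7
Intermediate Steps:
J(t, b) = -9 + 1/(10 + t) (J(t, b) = -9 + 1/(t + 10) = -9 + 1/(10 + t))
(J(8, -1) + (32 - 63))*60 = ((-89 - 9*8)/(10 + 8) + (32 - 63))*60 = ((-89 - 72)/18 - 31)*60 = ((1/18)*(-161) - 31)*60 = (-161/18 - 31)*60 = -719/18*60 = -7190/3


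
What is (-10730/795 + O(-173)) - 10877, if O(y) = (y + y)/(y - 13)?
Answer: -17890030/1643 ≈ -10889.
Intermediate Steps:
O(y) = 2*y/(-13 + y) (O(y) = (2*y)/(-13 + y) = 2*y/(-13 + y))
(-10730/795 + O(-173)) - 10877 = (-10730/795 + 2*(-173)/(-13 - 173)) - 10877 = (-10730*1/795 + 2*(-173)/(-186)) - 10877 = (-2146/159 + 2*(-173)*(-1/186)) - 10877 = (-2146/159 + 173/93) - 10877 = -19119/1643 - 10877 = -17890030/1643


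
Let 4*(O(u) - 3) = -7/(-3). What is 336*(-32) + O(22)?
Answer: -128981/12 ≈ -10748.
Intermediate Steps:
O(u) = 43/12 (O(u) = 3 + (-7/(-3))/4 = 3 + (-7*(-⅓))/4 = 3 + (¼)*(7/3) = 3 + 7/12 = 43/12)
336*(-32) + O(22) = 336*(-32) + 43/12 = -10752 + 43/12 = -128981/12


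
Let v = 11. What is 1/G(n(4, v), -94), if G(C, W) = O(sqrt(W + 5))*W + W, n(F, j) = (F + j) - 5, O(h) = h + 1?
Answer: I/(94*(sqrt(89) - 2*I)) ≈ -0.00022878 + 0.0010792*I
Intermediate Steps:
O(h) = 1 + h
n(F, j) = -5 + F + j
G(C, W) = W + W*(1 + sqrt(5 + W)) (G(C, W) = (1 + sqrt(W + 5))*W + W = (1 + sqrt(5 + W))*W + W = W*(1 + sqrt(5 + W)) + W = W + W*(1 + sqrt(5 + W)))
1/G(n(4, v), -94) = 1/(-94*(2 + sqrt(5 - 94))) = 1/(-94*(2 + sqrt(-89))) = 1/(-94*(2 + I*sqrt(89))) = 1/(-188 - 94*I*sqrt(89))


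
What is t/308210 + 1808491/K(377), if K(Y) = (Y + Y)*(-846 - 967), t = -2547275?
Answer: -111404441/11619517 ≈ -9.5877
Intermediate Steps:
K(Y) = -3626*Y (K(Y) = (2*Y)*(-1813) = -3626*Y)
t/308210 + 1808491/K(377) = -2547275/308210 + 1808491/((-3626*377)) = -2547275*1/308210 + 1808491/(-1367002) = -509455/61642 + 1808491*(-1/1367002) = -509455/61642 - 1808491/1367002 = -111404441/11619517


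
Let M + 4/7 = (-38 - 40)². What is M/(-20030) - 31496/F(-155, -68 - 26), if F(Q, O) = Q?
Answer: 14224044/70105 ≈ 202.90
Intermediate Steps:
M = 42584/7 (M = -4/7 + (-38 - 40)² = -4/7 + (-78)² = -4/7 + 6084 = 42584/7 ≈ 6083.4)
M/(-20030) - 31496/F(-155, -68 - 26) = (42584/7)/(-20030) - 31496/(-155) = (42584/7)*(-1/20030) - 31496*(-1/155) = -21292/70105 + 1016/5 = 14224044/70105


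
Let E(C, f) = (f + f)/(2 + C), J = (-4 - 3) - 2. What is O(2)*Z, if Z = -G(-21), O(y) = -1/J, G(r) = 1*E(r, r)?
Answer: -14/57 ≈ -0.24561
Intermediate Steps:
J = -9 (J = -7 - 2 = -9)
E(C, f) = 2*f/(2 + C) (E(C, f) = (2*f)/(2 + C) = 2*f/(2 + C))
G(r) = 2*r/(2 + r) (G(r) = 1*(2*r/(2 + r)) = 2*r/(2 + r))
O(y) = ⅑ (O(y) = -1/(-9) = -1*(-⅑) = ⅑)
Z = -42/19 (Z = -2*(-21)/(2 - 21) = -2*(-21)/(-19) = -2*(-21)*(-1)/19 = -1*42/19 = -42/19 ≈ -2.2105)
O(2)*Z = (⅑)*(-42/19) = -14/57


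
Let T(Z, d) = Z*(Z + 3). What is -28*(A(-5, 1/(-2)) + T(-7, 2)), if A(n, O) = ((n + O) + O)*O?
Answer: -868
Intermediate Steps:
A(n, O) = O*(n + 2*O) (A(n, O) = ((O + n) + O)*O = (n + 2*O)*O = O*(n + 2*O))
T(Z, d) = Z*(3 + Z)
-28*(A(-5, 1/(-2)) + T(-7, 2)) = -28*((-5 + 2/(-2))/(-2) - 7*(3 - 7)) = -28*(-(-5 + 2*(-½))/2 - 7*(-4)) = -28*(-(-5 - 1)/2 + 28) = -28*(-½*(-6) + 28) = -28*(3 + 28) = -28*31 = -868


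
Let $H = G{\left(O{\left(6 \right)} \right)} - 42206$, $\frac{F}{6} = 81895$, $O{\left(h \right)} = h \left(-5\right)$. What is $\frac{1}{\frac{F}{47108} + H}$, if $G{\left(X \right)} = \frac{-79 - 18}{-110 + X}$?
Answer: $- \frac{1648780}{69570068361} \approx -2.37 \cdot 10^{-5}$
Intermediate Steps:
$O{\left(h \right)} = - 5 h$
$G{\left(X \right)} = - \frac{97}{-110 + X}$
$F = 491370$ ($F = 6 \cdot 81895 = 491370$)
$H = - \frac{5908743}{140}$ ($H = - \frac{97}{-110 - 30} - 42206 = - \frac{97}{-140} - 42206 = \left(-97\right) \left(- \frac{1}{140}\right) - 42206 = \frac{97}{140} - 42206 = - \frac{5908743}{140} \approx -42205.0$)
$\frac{1}{\frac{F}{47108} + H} = \frac{1}{\frac{491370}{47108} - \frac{5908743}{140}} = \frac{1}{491370 \cdot \frac{1}{47108} - \frac{5908743}{140}} = \frac{1}{\frac{245685}{23554} - \frac{5908743}{140}} = \frac{1}{- \frac{69570068361}{1648780}} = - \frac{1648780}{69570068361}$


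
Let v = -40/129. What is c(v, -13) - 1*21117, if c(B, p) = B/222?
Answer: -302374343/14319 ≈ -21117.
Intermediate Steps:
v = -40/129 (v = -40*1/129 = -40/129 ≈ -0.31008)
c(B, p) = B/222 (c(B, p) = B*(1/222) = B/222)
c(v, -13) - 1*21117 = (1/222)*(-40/129) - 1*21117 = -20/14319 - 21117 = -302374343/14319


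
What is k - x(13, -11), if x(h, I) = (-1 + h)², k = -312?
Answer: -456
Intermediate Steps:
k - x(13, -11) = -312 - (-1 + 13)² = -312 - 1*12² = -312 - 1*144 = -312 - 144 = -456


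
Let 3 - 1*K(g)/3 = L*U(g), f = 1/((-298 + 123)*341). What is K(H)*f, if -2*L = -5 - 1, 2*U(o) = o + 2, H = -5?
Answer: -9/23870 ≈ -0.00037704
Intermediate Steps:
U(o) = 1 + o/2 (U(o) = (o + 2)/2 = (2 + o)/2 = 1 + o/2)
L = 3 (L = -(-5 - 1)/2 = -½*(-6) = 3)
f = -1/59675 (f = (1/341)/(-175) = -1/175*1/341 = -1/59675 ≈ -1.6757e-5)
K(g) = -9*g/2 (K(g) = 9 - 9*(1 + g/2) = 9 - 3*(3 + 3*g/2) = 9 + (-9 - 9*g/2) = -9*g/2)
K(H)*f = -9/2*(-5)*(-1/59675) = (45/2)*(-1/59675) = -9/23870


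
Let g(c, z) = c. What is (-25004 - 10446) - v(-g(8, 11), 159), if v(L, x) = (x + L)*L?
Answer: -34242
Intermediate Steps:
v(L, x) = L*(L + x) (v(L, x) = (L + x)*L = L*(L + x))
(-25004 - 10446) - v(-g(8, 11), 159) = (-25004 - 10446) - (-1*8)*(-1*8 + 159) = -35450 - (-8)*(-8 + 159) = -35450 - (-8)*151 = -35450 - 1*(-1208) = -35450 + 1208 = -34242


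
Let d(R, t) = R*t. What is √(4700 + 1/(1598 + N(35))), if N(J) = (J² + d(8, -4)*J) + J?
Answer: √14197028538/1738 ≈ 68.557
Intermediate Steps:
N(J) = J² - 31*J (N(J) = (J² + (8*(-4))*J) + J = (J² - 32*J) + J = J² - 31*J)
√(4700 + 1/(1598 + N(35))) = √(4700 + 1/(1598 + 35*(-31 + 35))) = √(4700 + 1/(1598 + 35*4)) = √(4700 + 1/(1598 + 140)) = √(4700 + 1/1738) = √(8168601/1738) = √14197028538/1738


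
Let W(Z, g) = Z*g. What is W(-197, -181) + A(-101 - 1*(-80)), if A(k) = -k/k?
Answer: 35656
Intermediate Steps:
A(k) = -1 (A(k) = -1*1 = -1)
W(-197, -181) + A(-101 - 1*(-80)) = -197*(-181) - 1 = 35657 - 1 = 35656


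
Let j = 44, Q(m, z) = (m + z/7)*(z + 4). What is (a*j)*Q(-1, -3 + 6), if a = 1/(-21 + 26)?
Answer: -176/5 ≈ -35.200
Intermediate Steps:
a = 1/5 ≈ 0.20000
Q(m, z) = (4 + z)*(m + z/7) (Q(m, z) = (m + z*(1/7))*(4 + z) = (m + z/7)*(4 + z) = (4 + z)*(m + z/7))
(a*j)*Q(-1, -3 + 6) = ((1/5)*44)*(4*(-1) + (-3 + 6)**2/7 + 4*(-3 + 6)/7 - (-3 + 6)) = 44*(-4 + (1/7)*3**2 + (4/7)*3 - 1*3)/5 = 44*(-4 + (1/7)*9 + 12/7 - 3)/5 = 44*(-4 + 9/7 + 12/7 - 3)/5 = (44/5)*(-4) = -176/5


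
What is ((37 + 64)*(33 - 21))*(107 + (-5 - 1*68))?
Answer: 41208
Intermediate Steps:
((37 + 64)*(33 - 21))*(107 + (-5 - 1*68)) = (101*12)*(107 + (-5 - 68)) = 1212*(107 - 73) = 1212*34 = 41208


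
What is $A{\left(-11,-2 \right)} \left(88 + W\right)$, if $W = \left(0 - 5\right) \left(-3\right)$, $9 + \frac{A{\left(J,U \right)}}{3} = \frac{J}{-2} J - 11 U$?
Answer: $- \frac{29355}{2} \approx -14678.0$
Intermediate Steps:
$A{\left(J,U \right)} = -27 - 33 U - \frac{3 J^{2}}{2}$ ($A{\left(J,U \right)} = -27 + 3 \left(\frac{J}{-2} J - 11 U\right) = -27 + 3 \left(J \left(- \frac{1}{2}\right) J - 11 U\right) = -27 + 3 \left(- \frac{J}{2} J - 11 U\right) = -27 + 3 \left(- \frac{J^{2}}{2} - 11 U\right) = -27 + 3 \left(- 11 U - \frac{J^{2}}{2}\right) = -27 - \left(33 U + \frac{3 J^{2}}{2}\right) = -27 - 33 U - \frac{3 J^{2}}{2}$)
$W = 15$ ($W = \left(-5\right) \left(-3\right) = 15$)
$A{\left(-11,-2 \right)} \left(88 + W\right) = \left(-27 - -66 - \frac{3 \left(-11\right)^{2}}{2}\right) \left(88 + 15\right) = \left(-27 + 66 - \frac{363}{2}\right) 103 = \left(- \frac{285}{2}\right) 103 = - \frac{29355}{2}$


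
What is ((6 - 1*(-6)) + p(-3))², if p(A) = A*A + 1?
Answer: 484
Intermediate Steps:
p(A) = 1 + A² (p(A) = A² + 1 = 1 + A²)
((6 - 1*(-6)) + p(-3))² = ((6 - 1*(-6)) + (1 + (-3)²))² = ((6 + 6) + (1 + 9))² = (12 + 10)² = 22² = 484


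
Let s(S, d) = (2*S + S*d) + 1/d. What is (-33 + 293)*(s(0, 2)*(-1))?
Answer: -130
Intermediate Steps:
s(S, d) = 1/d + 2*S + S*d
(-33 + 293)*(s(0, 2)*(-1)) = (-33 + 293)*(((1 + 0*2*(2 + 2))/2)*(-1)) = 260*(((1 + 0*2*4)/2)*(-1)) = 260*(((1 + 0)/2)*(-1)) = 260*(((1/2)*1)*(-1)) = 260*((1/2)*(-1)) = 260*(-1/2) = -130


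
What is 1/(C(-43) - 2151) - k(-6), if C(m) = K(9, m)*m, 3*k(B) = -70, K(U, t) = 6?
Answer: 56209/2409 ≈ 23.333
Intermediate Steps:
k(B) = -70/3 (k(B) = (⅓)*(-70) = -70/3)
C(m) = 6*m
1/(C(-43) - 2151) - k(-6) = 1/(6*(-43) - 2151) - 1*(-70/3) = 1/(-258 - 2151) + 70/3 = 1/(-2409) + 70/3 = -1/2409 + 70/3 = 56209/2409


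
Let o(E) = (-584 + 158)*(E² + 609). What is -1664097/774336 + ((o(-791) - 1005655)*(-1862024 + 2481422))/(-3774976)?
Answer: 334492975021885157/7612239104 ≈ 4.3941e+7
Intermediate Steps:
o(E) = -259434 - 426*E² (o(E) = -426*(609 + E²) = -259434 - 426*E²)
-1664097/774336 + ((o(-791) - 1005655)*(-1862024 + 2481422))/(-3774976) = -1664097/774336 + (((-259434 - 426*(-791)²) - 1005655)*(-1862024 + 2481422))/(-3774976) = -1664097*1/774336 + (((-259434 - 426*625681) - 1005655)*619398)*(-1/3774976) = -554699/258112 + (((-259434 - 266540106) - 1005655)*619398)*(-1/3774976) = -554699/258112 + ((-266799540 - 1005655)*619398)*(-1/3774976) = -554699/258112 - 267805195*619398*(-1/3774976) = -554699/258112 - 165878002172610*(-1/3774976) = -554699/258112 + 82939001086305/1887488 = 334492975021885157/7612239104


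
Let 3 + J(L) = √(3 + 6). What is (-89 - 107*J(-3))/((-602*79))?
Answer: 89/47558 ≈ 0.0018714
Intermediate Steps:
J(L) = 0 (J(L) = -3 + √(3 + 6) = -3 + √9 = -3 + 3 = 0)
(-89 - 107*J(-3))/((-602*79)) = (-89 - 107*0)/((-602*79)) = (-89 + 0)/(-47558) = -89*(-1/47558) = 89/47558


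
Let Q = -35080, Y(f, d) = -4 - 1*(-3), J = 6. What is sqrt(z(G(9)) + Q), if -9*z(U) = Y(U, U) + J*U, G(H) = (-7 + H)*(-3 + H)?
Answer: I*sqrt(315791)/3 ≈ 187.32*I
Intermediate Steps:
Y(f, d) = -1 (Y(f, d) = -4 + 3 = -1)
z(U) = 1/9 - 2*U/3 (z(U) = -(-1 + 6*U)/9 = 1/9 - 2*U/3)
sqrt(z(G(9)) + Q) = sqrt((1/9 - 2*(21 + 9**2 - 10*9)/3) - 35080) = sqrt((1/9 - 2*(21 + 81 - 90)/3) - 35080) = sqrt((1/9 - 2/3*12) - 35080) = sqrt((1/9 - 8) - 35080) = sqrt(-71/9 - 35080) = sqrt(-315791/9) = I*sqrt(315791)/3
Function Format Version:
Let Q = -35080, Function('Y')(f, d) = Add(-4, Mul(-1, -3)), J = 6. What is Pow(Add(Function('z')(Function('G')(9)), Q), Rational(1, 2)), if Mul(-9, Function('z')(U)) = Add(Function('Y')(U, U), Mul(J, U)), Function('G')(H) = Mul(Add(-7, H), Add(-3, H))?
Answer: Mul(Rational(1, 3), I, Pow(315791, Rational(1, 2))) ≈ Mul(187.32, I)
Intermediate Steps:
Function('Y')(f, d) = -1 (Function('Y')(f, d) = Add(-4, 3) = -1)
Function('z')(U) = Add(Rational(1, 9), Mul(Rational(-2, 3), U)) (Function('z')(U) = Mul(Rational(-1, 9), Add(-1, Mul(6, U))) = Add(Rational(1, 9), Mul(Rational(-2, 3), U)))
Pow(Add(Function('z')(Function('G')(9)), Q), Rational(1, 2)) = Pow(Add(Add(Rational(1, 9), Mul(Rational(-2, 3), Add(21, Pow(9, 2), Mul(-10, 9)))), -35080), Rational(1, 2)) = Pow(Add(Add(Rational(1, 9), Mul(Rational(-2, 3), Add(21, 81, -90))), -35080), Rational(1, 2)) = Pow(Add(Add(Rational(1, 9), Mul(Rational(-2, 3), 12)), -35080), Rational(1, 2)) = Pow(Add(Add(Rational(1, 9), -8), -35080), Rational(1, 2)) = Pow(Add(Rational(-71, 9), -35080), Rational(1, 2)) = Pow(Rational(-315791, 9), Rational(1, 2)) = Mul(Rational(1, 3), I, Pow(315791, Rational(1, 2)))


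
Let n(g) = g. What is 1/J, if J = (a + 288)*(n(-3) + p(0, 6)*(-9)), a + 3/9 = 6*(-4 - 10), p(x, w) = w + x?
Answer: -1/11609 ≈ -8.6140e-5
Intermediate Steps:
a = -253/3 (a = -⅓ + 6*(-4 - 10) = -⅓ + 6*(-14) = -⅓ - 84 = -253/3 ≈ -84.333)
J = -11609 (J = (-253/3 + 288)*(-3 + (6 + 0)*(-9)) = 611*(-3 + 6*(-9))/3 = 611*(-3 - 54)/3 = (611/3)*(-57) = -11609)
1/J = 1/(-11609) = -1/11609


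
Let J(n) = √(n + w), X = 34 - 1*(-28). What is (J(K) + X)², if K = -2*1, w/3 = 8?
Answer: (62 + √22)² ≈ 4447.6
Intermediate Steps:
X = 62 (X = 34 + 28 = 62)
w = 24 (w = 3*8 = 24)
K = -2
J(n) = √(24 + n) (J(n) = √(n + 24) = √(24 + n))
(J(K) + X)² = (√(24 - 2) + 62)² = (√22 + 62)² = (62 + √22)²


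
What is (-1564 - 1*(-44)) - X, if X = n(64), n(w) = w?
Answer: -1584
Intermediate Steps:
X = 64
(-1564 - 1*(-44)) - X = (-1564 - 1*(-44)) - 1*64 = (-1564 + 44) - 64 = -1520 - 64 = -1584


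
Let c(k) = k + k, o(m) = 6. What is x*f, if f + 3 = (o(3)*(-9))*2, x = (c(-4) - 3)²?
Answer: -13431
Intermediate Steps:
c(k) = 2*k
x = 121 (x = (2*(-4) - 3)² = (-8 - 3)² = (-11)² = 121)
f = -111 (f = -3 + (6*(-9))*2 = -3 - 54*2 = -3 - 108 = -111)
x*f = 121*(-111) = -13431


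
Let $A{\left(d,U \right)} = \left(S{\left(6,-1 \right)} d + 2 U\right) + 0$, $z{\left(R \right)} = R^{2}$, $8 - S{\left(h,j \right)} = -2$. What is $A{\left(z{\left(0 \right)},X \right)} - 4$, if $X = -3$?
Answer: $-10$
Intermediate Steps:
$S{\left(h,j \right)} = 10$ ($S{\left(h,j \right)} = 8 - -2 = 8 + 2 = 10$)
$A{\left(d,U \right)} = 2 U + 10 d$ ($A{\left(d,U \right)} = \left(10 d + 2 U\right) + 0 = \left(2 U + 10 d\right) + 0 = 2 U + 10 d$)
$A{\left(z{\left(0 \right)},X \right)} - 4 = \left(2 \left(-3\right) + 10 \cdot 0^{2}\right) - 4 = \left(-6 + 10 \cdot 0\right) - 4 = \left(-6 + 0\right) - 4 = -6 - 4 = -10$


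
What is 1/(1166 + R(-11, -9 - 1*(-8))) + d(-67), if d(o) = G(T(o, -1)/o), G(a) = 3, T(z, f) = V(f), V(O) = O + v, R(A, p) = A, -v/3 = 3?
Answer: 3466/1155 ≈ 3.0009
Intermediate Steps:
v = -9 (v = -3*3 = -9)
V(O) = -9 + O (V(O) = O - 9 = -9 + O)
T(z, f) = -9 + f
d(o) = 3
1/(1166 + R(-11, -9 - 1*(-8))) + d(-67) = 1/(1166 - 11) + 3 = 1/1155 + 3 = 3466/1155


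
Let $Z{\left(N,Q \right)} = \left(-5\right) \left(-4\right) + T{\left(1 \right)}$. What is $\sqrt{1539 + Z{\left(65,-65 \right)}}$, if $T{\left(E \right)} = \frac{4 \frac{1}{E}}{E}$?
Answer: $\sqrt{1563} \approx 39.535$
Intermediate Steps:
$T{\left(E \right)} = \frac{4}{E^{2}}$
$Z{\left(N,Q \right)} = 24$ ($Z{\left(N,Q \right)} = \left(-5\right) \left(-4\right) + 4 \cdot 1^{-2} = 20 + 4 \cdot 1 = 20 + 4 = 24$)
$\sqrt{1539 + Z{\left(65,-65 \right)}} = \sqrt{1539 + 24} = \sqrt{1563}$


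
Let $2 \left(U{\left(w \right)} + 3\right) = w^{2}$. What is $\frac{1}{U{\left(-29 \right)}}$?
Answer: $\frac{2}{835} \approx 0.0023952$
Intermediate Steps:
$U{\left(w \right)} = -3 + \frac{w^{2}}{2}$
$\frac{1}{U{\left(-29 \right)}} = \frac{1}{-3 + \frac{\left(-29\right)^{2}}{2}} = \frac{1}{-3 + \frac{1}{2} \cdot 841} = \frac{1}{-3 + \frac{841}{2}} = \frac{1}{\frac{835}{2}} = \frac{2}{835}$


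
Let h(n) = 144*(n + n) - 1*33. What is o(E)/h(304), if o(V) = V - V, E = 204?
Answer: 0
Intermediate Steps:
h(n) = -33 + 288*n (h(n) = 144*(2*n) - 33 = 288*n - 33 = -33 + 288*n)
o(V) = 0
o(E)/h(304) = 0/(-33 + 288*304) = 0/(-33 + 87552) = 0/87519 = 0*(1/87519) = 0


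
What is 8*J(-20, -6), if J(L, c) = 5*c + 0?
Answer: -240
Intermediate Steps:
J(L, c) = 5*c
8*J(-20, -6) = 8*(5*(-6)) = 8*(-30) = -240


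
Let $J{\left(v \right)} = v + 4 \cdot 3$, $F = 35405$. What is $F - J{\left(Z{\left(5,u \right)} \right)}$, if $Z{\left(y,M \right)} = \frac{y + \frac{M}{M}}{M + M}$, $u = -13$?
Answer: $\frac{460112}{13} \approx 35393.0$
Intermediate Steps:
$Z{\left(y,M \right)} = \frac{1 + y}{2 M}$ ($Z{\left(y,M \right)} = \frac{y + 1}{2 M} = \left(1 + y\right) \frac{1}{2 M} = \frac{1 + y}{2 M}$)
$J{\left(v \right)} = 12 + v$ ($J{\left(v \right)} = v + 12 = 12 + v$)
$F - J{\left(Z{\left(5,u \right)} \right)} = 35405 - \left(12 + \frac{1 + 5}{2 \left(-13\right)}\right) = 35405 - \left(12 + \frac{1}{2} \left(- \frac{1}{13}\right) 6\right) = 35405 - \left(12 - \frac{3}{13}\right) = 35405 - \frac{153}{13} = \frac{460112}{13}$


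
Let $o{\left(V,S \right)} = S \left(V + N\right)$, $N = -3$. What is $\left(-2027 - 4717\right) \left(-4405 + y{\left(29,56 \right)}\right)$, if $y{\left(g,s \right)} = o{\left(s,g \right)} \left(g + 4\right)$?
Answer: $-312355104$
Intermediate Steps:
$o{\left(V,S \right)} = S \left(-3 + V\right)$ ($o{\left(V,S \right)} = S \left(V - 3\right) = S \left(-3 + V\right)$)
$y{\left(g,s \right)} = g \left(-3 + s\right) \left(4 + g\right)$ ($y{\left(g,s \right)} = g \left(-3 + s\right) \left(g + 4\right) = g \left(-3 + s\right) \left(4 + g\right)$)
$\left(-2027 - 4717\right) \left(-4405 + y{\left(29,56 \right)}\right) = \left(-2027 - 4717\right) \left(-4405 + 29 \left(-3 + 56\right) \left(4 + 29\right)\right) = - 6744 \left(-4405 + 29 \cdot 53 \cdot 33\right) = - 6744 \left(-4405 + 50721\right) = \left(-6744\right) 46316 = -312355104$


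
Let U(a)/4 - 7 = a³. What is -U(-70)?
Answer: 1371972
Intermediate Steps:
U(a) = 28 + 4*a³
-U(-70) = -(28 + 4*(-70)³) = -(28 + 4*(-343000)) = -(28 - 1372000) = -1*(-1371972) = 1371972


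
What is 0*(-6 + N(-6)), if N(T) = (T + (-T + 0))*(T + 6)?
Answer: 0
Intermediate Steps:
N(T) = 0 (N(T) = (T - T)*(6 + T) = 0*(6 + T) = 0)
0*(-6 + N(-6)) = 0*(-6 + 0) = 0*(-6) = 0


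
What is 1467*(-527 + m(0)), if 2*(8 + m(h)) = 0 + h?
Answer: -784845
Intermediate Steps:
m(h) = -8 + h/2 (m(h) = -8 + (0 + h)/2 = -8 + h/2)
1467*(-527 + m(0)) = 1467*(-527 + (-8 + (½)*0)) = 1467*(-527 + (-8 + 0)) = 1467*(-527 - 8) = 1467*(-535) = -784845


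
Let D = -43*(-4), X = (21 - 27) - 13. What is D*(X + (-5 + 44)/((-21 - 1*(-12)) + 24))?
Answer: -14104/5 ≈ -2820.8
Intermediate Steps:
X = -19 (X = -6 - 13 = -19)
D = 172
D*(X + (-5 + 44)/((-21 - 1*(-12)) + 24)) = 172*(-19 + (-5 + 44)/((-21 - 1*(-12)) + 24)) = 172*(-19 + 39/((-21 + 12) + 24)) = 172*(-19 + 39/(-9 + 24)) = 172*(-19 + 39/15) = 172*(-19 + 39*(1/15)) = 172*(-19 + 13/5) = 172*(-82/5) = -14104/5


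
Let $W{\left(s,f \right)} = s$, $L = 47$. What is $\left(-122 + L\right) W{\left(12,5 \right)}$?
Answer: $-900$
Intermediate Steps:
$\left(-122 + L\right) W{\left(12,5 \right)} = \left(-122 + 47\right) 12 = \left(-75\right) 12 = -900$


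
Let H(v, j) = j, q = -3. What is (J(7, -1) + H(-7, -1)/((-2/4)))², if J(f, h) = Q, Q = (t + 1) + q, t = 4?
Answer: 16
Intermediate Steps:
Q = 2 (Q = (4 + 1) - 3 = 5 - 3 = 2)
J(f, h) = 2
(J(7, -1) + H(-7, -1)/((-2/4)))² = (2 - 1/((-2/4)))² = (2 - 1/((-2*¼)))² = (2 - 1/(-½))² = (2 - 1*(-2))² = (2 + 2)² = 4² = 16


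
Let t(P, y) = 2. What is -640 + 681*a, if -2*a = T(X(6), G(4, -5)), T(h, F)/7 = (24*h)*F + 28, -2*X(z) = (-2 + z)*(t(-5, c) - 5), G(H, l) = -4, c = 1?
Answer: 1305518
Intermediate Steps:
X(z) = -3 + 3*z/2 (X(z) = -(-2 + z)*(2 - 5)/2 = -(-2 + z)*(-3)/2 = -(6 - 3*z)/2 = -3 + 3*z/2)
T(h, F) = 196 + 168*F*h (T(h, F) = 7*((24*h)*F + 28) = 7*(24*F*h + 28) = 7*(28 + 24*F*h) = 196 + 168*F*h)
a = 1918 (a = -(196 + 168*(-4)*(-3 + (3/2)*6))/2 = -(196 + 168*(-4)*(-3 + 9))/2 = -(196 + 168*(-4)*6)/2 = -(196 - 4032)/2 = -½*(-3836) = 1918)
-640 + 681*a = -640 + 681*1918 = -640 + 1306158 = 1305518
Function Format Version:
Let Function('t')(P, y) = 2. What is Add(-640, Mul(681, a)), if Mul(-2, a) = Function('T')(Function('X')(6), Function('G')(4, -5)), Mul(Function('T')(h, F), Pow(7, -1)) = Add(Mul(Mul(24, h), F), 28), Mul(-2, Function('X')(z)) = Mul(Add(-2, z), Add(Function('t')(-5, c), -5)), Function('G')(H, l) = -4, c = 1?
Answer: 1305518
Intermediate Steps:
Function('X')(z) = Add(-3, Mul(Rational(3, 2), z)) (Function('X')(z) = Mul(Rational(-1, 2), Mul(Add(-2, z), Add(2, -5))) = Mul(Rational(-1, 2), Mul(Add(-2, z), -3)) = Mul(Rational(-1, 2), Add(6, Mul(-3, z))) = Add(-3, Mul(Rational(3, 2), z)))
Function('T')(h, F) = Add(196, Mul(168, F, h)) (Function('T')(h, F) = Mul(7, Add(Mul(Mul(24, h), F), 28)) = Mul(7, Add(Mul(24, F, h), 28)) = Mul(7, Add(28, Mul(24, F, h))) = Add(196, Mul(168, F, h)))
a = 1918 (a = Mul(Rational(-1, 2), Add(196, Mul(168, -4, Add(-3, Mul(Rational(3, 2), 6))))) = Mul(Rational(-1, 2), Add(196, Mul(168, -4, Add(-3, 9)))) = Mul(Rational(-1, 2), Add(196, Mul(168, -4, 6))) = Mul(Rational(-1, 2), Add(196, -4032)) = Mul(Rational(-1, 2), -3836) = 1918)
Add(-640, Mul(681, a)) = Add(-640, Mul(681, 1918)) = Add(-640, 1306158) = 1305518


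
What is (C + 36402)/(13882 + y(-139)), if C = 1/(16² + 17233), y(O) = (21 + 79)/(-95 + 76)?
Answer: 12096057001/4611114762 ≈ 2.6232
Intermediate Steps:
y(O) = -100/19 (y(O) = 100/(-19) = 100*(-1/19) = -100/19)
C = 1/17489 (C = 1/(256 + 17233) = 1/17489 ≈ 5.7179e-5)
(C + 36402)/(13882 + y(-139)) = (1/17489 + 36402)/(13882 - 100/19) = 636634579/(17489*(263658/19)) = (636634579/17489)*(19/263658) = 12096057001/4611114762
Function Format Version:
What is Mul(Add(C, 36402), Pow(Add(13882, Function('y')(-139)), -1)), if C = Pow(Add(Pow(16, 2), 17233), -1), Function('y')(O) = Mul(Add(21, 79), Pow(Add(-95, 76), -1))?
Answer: Rational(12096057001, 4611114762) ≈ 2.6232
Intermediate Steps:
Function('y')(O) = Rational(-100, 19) (Function('y')(O) = Mul(100, Pow(-19, -1)) = Mul(100, Rational(-1, 19)) = Rational(-100, 19))
C = Rational(1, 17489) (C = Pow(Add(256, 17233), -1) = Pow(17489, -1) = Rational(1, 17489) ≈ 5.7179e-5)
Mul(Add(C, 36402), Pow(Add(13882, Function('y')(-139)), -1)) = Mul(Add(Rational(1, 17489), 36402), Pow(Add(13882, Rational(-100, 19)), -1)) = Mul(Rational(636634579, 17489), Pow(Rational(263658, 19), -1)) = Mul(Rational(636634579, 17489), Rational(19, 263658)) = Rational(12096057001, 4611114762)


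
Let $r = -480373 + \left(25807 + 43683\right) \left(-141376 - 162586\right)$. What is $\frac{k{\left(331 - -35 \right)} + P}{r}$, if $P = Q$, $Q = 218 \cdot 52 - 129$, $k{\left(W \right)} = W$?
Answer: $- \frac{11573}{21122799753} \approx -5.4789 \cdot 10^{-7}$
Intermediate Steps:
$Q = 11207$ ($Q = 11336 - 129 = 11207$)
$P = 11207$
$r = -21122799753$ ($r = -480373 + 69490 \left(-303962\right) = -480373 - 21122319380 = -21122799753$)
$\frac{k{\left(331 - -35 \right)} + P}{r} = \frac{\left(331 - -35\right) + 11207}{-21122799753} = \left(\left(331 + 35\right) + 11207\right) \left(- \frac{1}{21122799753}\right) = \left(366 + 11207\right) \left(- \frac{1}{21122799753}\right) = 11573 \left(- \frac{1}{21122799753}\right) = - \frac{11573}{21122799753}$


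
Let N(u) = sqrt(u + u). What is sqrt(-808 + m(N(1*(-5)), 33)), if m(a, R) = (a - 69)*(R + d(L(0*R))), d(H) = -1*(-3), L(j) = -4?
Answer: 2*sqrt(-823 + 9*I*sqrt(10)) ≈ 0.99192 + 57.385*I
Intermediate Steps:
d(H) = 3
N(u) = sqrt(2)*sqrt(u) (N(u) = sqrt(2*u) = sqrt(2)*sqrt(u))
m(a, R) = (-69 + a)*(3 + R) (m(a, R) = (a - 69)*(R + 3) = (-69 + a)*(3 + R))
sqrt(-808 + m(N(1*(-5)), 33)) = sqrt(-808 + (-207 - 69*33 + 3*(sqrt(2)*sqrt(1*(-5))) + 33*(sqrt(2)*sqrt(1*(-5))))) = sqrt(-808 + (-207 - 2277 + 3*(sqrt(2)*sqrt(-5)) + 33*(sqrt(2)*sqrt(-5)))) = sqrt(-808 + (-207 - 2277 + 3*(sqrt(2)*(I*sqrt(5))) + 33*(sqrt(2)*(I*sqrt(5))))) = sqrt(-808 + (-207 - 2277 + 3*(I*sqrt(10)) + 33*(I*sqrt(10)))) = sqrt(-808 + (-207 - 2277 + 3*I*sqrt(10) + 33*I*sqrt(10))) = sqrt(-808 + (-2484 + 36*I*sqrt(10))) = sqrt(-3292 + 36*I*sqrt(10))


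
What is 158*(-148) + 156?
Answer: -23228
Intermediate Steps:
158*(-148) + 156 = -23384 + 156 = -23228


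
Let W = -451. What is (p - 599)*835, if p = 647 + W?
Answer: -336505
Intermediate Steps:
p = 196 (p = 647 - 451 = 196)
(p - 599)*835 = (196 - 599)*835 = -403*835 = -336505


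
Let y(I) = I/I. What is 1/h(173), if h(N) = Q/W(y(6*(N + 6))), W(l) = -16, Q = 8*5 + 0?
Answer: -⅖ ≈ -0.40000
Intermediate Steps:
y(I) = 1
Q = 40 (Q = 40 + 0 = 40)
h(N) = -5/2 (h(N) = 40/(-16) = 40*(-1/16) = -5/2)
1/h(173) = 1/(-5/2) = -⅖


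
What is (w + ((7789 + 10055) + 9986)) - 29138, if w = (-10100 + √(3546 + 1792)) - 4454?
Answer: -15862 + √5338 ≈ -15789.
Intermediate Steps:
w = -14554 + √5338 (w = (-10100 + √5338) - 4454 = -14554 + √5338 ≈ -14481.)
(w + ((7789 + 10055) + 9986)) - 29138 = ((-14554 + √5338) + ((7789 + 10055) + 9986)) - 29138 = ((-14554 + √5338) + (17844 + 9986)) - 29138 = ((-14554 + √5338) + 27830) - 29138 = (13276 + √5338) - 29138 = -15862 + √5338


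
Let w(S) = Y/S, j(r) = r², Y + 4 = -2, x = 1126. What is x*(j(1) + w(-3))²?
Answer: 10134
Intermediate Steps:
Y = -6 (Y = -4 - 2 = -6)
w(S) = -6/S
x*(j(1) + w(-3))² = 1126*(1² - 6/(-3))² = 1126*(1 - 6*(-⅓))² = 1126*(1 + 2)² = 1126*3² = 1126*9 = 10134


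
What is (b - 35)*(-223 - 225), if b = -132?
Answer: 74816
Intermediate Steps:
(b - 35)*(-223 - 225) = (-132 - 35)*(-223 - 225) = -167*(-448) = 74816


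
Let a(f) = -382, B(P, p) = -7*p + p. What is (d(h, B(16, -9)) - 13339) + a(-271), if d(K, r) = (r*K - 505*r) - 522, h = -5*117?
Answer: -73103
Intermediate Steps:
B(P, p) = -6*p
h = -585
d(K, r) = -522 - 505*r + K*r (d(K, r) = (K*r - 505*r) - 522 = (-505*r + K*r) - 522 = -522 - 505*r + K*r)
(d(h, B(16, -9)) - 13339) + a(-271) = ((-522 - (-3030)*(-9) - (-3510)*(-9)) - 13339) - 382 = ((-522 - 505*54 - 585*54) - 13339) - 382 = ((-522 - 27270 - 31590) - 13339) - 382 = (-59382 - 13339) - 382 = -72721 - 382 = -73103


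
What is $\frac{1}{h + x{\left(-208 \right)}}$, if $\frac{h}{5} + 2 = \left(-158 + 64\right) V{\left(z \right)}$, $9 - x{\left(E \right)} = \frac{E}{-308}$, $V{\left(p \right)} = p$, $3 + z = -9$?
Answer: $\frac{77}{434151} \approx 0.00017736$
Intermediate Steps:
$z = -12$ ($z = -3 - 9 = -12$)
$x{\left(E \right)} = 9 + \frac{E}{308}$ ($x{\left(E \right)} = 9 - \frac{E}{-308} = 9 - E \left(- \frac{1}{308}\right) = 9 - - \frac{E}{308} = 9 + \frac{E}{308}$)
$h = 5630$ ($h = -10 + 5 \left(-158 + 64\right) \left(-12\right) = -10 + 5 \left(\left(-94\right) \left(-12\right)\right) = -10 + 5 \cdot 1128 = -10 + 5640 = 5630$)
$\frac{1}{h + x{\left(-208 \right)}} = \frac{1}{5630 + \left(9 + \frac{1}{308} \left(-208\right)\right)} = \frac{1}{5630 + \left(9 - \frac{52}{77}\right)} = \frac{1}{5630 + \frac{641}{77}} = \frac{1}{\frac{434151}{77}} = \frac{77}{434151}$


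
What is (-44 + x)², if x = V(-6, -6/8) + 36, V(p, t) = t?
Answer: 1225/16 ≈ 76.563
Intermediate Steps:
x = 141/4 (x = -6/8 + 36 = -6*⅛ + 36 = -¾ + 36 = 141/4 ≈ 35.250)
(-44 + x)² = (-44 + 141/4)² = (-35/4)² = 1225/16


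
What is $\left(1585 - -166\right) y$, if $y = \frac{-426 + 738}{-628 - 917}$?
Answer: $- \frac{1768}{5} \approx -353.6$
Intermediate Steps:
$y = - \frac{104}{515}$ ($y = \frac{312}{-1545} = 312 \left(- \frac{1}{1545}\right) = - \frac{104}{515} \approx -0.20194$)
$\left(1585 - -166\right) y = \left(1585 - -166\right) \left(- \frac{104}{515}\right) = \left(1585 + 166\right) \left(- \frac{104}{515}\right) = 1751 \left(- \frac{104}{515}\right) = - \frac{1768}{5}$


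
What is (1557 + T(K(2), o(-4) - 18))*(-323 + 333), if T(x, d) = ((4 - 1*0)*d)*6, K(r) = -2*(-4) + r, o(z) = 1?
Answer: 11490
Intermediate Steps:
K(r) = 8 + r
T(x, d) = 24*d (T(x, d) = ((4 + 0)*d)*6 = (4*d)*6 = 24*d)
(1557 + T(K(2), o(-4) - 18))*(-323 + 333) = (1557 + 24*(1 - 18))*(-323 + 333) = (1557 + 24*(-17))*10 = (1557 - 408)*10 = 1149*10 = 11490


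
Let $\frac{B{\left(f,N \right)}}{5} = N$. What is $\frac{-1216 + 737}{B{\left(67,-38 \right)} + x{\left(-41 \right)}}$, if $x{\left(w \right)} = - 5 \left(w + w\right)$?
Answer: $- \frac{479}{220} \approx -2.1773$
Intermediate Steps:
$B{\left(f,N \right)} = 5 N$
$x{\left(w \right)} = - 10 w$ ($x{\left(w \right)} = - 5 \cdot 2 w = - 10 w$)
$\frac{-1216 + 737}{B{\left(67,-38 \right)} + x{\left(-41 \right)}} = \frac{-1216 + 737}{5 \left(-38\right) - -410} = - \frac{479}{-190 + 410} = - \frac{479}{220}$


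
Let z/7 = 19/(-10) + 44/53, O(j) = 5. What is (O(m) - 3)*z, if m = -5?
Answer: -3969/265 ≈ -14.977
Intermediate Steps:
z = -3969/530 (z = 7*(19/(-10) + 44/53) = 7*(19*(-⅒) + 44*(1/53)) = 7*(-19/10 + 44/53) = 7*(-567/530) = -3969/530 ≈ -7.4887)
(O(m) - 3)*z = (5 - 3)*(-3969/530) = 2*(-3969/530) = -3969/265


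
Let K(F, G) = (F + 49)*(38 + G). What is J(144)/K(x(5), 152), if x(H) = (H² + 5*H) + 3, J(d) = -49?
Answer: -49/19380 ≈ -0.0025284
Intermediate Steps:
x(H) = 3 + H² + 5*H
K(F, G) = (38 + G)*(49 + F) (K(F, G) = (49 + F)*(38 + G) = (38 + G)*(49 + F))
J(144)/K(x(5), 152) = -49/(1862 + 38*(3 + 5² + 5*5) + 49*152 + (3 + 5² + 5*5)*152) = -49/(1862 + 38*(3 + 25 + 25) + 7448 + (3 + 25 + 25)*152) = -49/(1862 + 38*53 + 7448 + 53*152) = -49/(1862 + 2014 + 7448 + 8056) = -49/19380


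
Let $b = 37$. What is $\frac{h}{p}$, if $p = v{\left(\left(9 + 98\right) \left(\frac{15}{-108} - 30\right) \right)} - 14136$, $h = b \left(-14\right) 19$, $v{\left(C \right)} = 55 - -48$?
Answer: $\frac{9842}{14033} \approx 0.70135$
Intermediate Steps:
$v{\left(C \right)} = 103$ ($v{\left(C \right)} = 55 + 48 = 103$)
$h = -9842$ ($h = 37 \left(-14\right) 19 = \left(-518\right) 19 = -9842$)
$p = -14033$ ($p = 103 - 14136 = -14033$)
$\frac{h}{p} = - \frac{9842}{-14033} = \left(-9842\right) \left(- \frac{1}{14033}\right) = \frac{9842}{14033}$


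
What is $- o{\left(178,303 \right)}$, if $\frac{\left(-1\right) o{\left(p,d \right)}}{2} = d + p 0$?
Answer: $606$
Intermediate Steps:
$o{\left(p,d \right)} = - 2 d$ ($o{\left(p,d \right)} = - 2 \left(d + p 0\right) = - 2 \left(d + 0\right) = - 2 d$)
$- o{\left(178,303 \right)} = - \left(-2\right) 303 = \left(-1\right) \left(-606\right) = 606$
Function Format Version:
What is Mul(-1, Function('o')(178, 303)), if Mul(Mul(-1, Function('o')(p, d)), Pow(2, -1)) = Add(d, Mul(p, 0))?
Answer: 606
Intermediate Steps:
Function('o')(p, d) = Mul(-2, d) (Function('o')(p, d) = Mul(-2, Add(d, Mul(p, 0))) = Mul(-2, Add(d, 0)) = Mul(-2, d))
Mul(-1, Function('o')(178, 303)) = Mul(-1, Mul(-2, 303)) = Mul(-1, -606) = 606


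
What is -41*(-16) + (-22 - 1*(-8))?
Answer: 642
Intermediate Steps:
-41*(-16) + (-22 - 1*(-8)) = 656 + (-22 + 8) = 656 - 14 = 642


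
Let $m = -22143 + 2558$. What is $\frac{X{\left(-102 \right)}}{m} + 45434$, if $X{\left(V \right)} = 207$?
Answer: $\frac{889824683}{19585} \approx 45434.0$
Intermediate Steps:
$m = -19585$
$\frac{X{\left(-102 \right)}}{m} + 45434 = \frac{207}{-19585} + 45434 = 207 \left(- \frac{1}{19585}\right) + 45434 = - \frac{207}{19585} + 45434 = \frac{889824683}{19585}$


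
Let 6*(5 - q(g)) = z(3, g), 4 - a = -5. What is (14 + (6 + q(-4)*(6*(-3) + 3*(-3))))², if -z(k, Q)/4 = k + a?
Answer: 109561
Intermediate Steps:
a = 9 (a = 4 - 1*(-5) = 4 + 5 = 9)
z(k, Q) = -36 - 4*k (z(k, Q) = -4*(k + 9) = -4*(9 + k) = -36 - 4*k)
q(g) = 13 (q(g) = 5 - (-36 - 4*3)/6 = 5 - (-36 - 12)/6 = 5 - ⅙*(-48) = 5 + 8 = 13)
(14 + (6 + q(-4)*(6*(-3) + 3*(-3))))² = (14 + (6 + 13*(6*(-3) + 3*(-3))))² = (14 + (6 + 13*(-18 - 9)))² = (14 + (6 + 13*(-27)))² = (14 + (6 - 351))² = (14 - 345)² = (-331)² = 109561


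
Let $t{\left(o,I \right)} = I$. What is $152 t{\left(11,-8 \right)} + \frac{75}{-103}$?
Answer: $- \frac{125323}{103} \approx -1216.7$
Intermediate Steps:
$152 t{\left(11,-8 \right)} + \frac{75}{-103} = 152 \left(-8\right) + \frac{75}{-103} = -1216 + 75 \left(- \frac{1}{103}\right) = -1216 - \frac{75}{103} = - \frac{125323}{103}$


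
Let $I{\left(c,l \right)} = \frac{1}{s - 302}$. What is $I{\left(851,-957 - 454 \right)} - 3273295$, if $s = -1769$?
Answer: $- \frac{6778993946}{2071} \approx -3.2733 \cdot 10^{6}$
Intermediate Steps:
$I{\left(c,l \right)} = - \frac{1}{2071}$ ($I{\left(c,l \right)} = \frac{1}{-1769 - 302} = \frac{1}{-2071} = - \frac{1}{2071}$)
$I{\left(851,-957 - 454 \right)} - 3273295 = - \frac{1}{2071} - 3273295 = - \frac{6778993946}{2071}$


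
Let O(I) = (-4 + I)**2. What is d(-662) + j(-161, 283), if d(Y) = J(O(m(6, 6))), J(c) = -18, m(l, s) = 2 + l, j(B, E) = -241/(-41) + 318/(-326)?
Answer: -87530/6683 ≈ -13.097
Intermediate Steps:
j(B, E) = 32764/6683 (j(B, E) = -241*(-1/41) + 318*(-1/326) = 241/41 - 159/163 = 32764/6683)
d(Y) = -18
d(-662) + j(-161, 283) = -18 + 32764/6683 = -87530/6683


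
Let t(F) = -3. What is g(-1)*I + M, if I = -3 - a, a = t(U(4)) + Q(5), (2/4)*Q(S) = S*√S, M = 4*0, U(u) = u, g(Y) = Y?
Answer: 10*√5 ≈ 22.361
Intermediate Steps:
M = 0
Q(S) = 2*S^(3/2) (Q(S) = 2*(S*√S) = 2*S^(3/2))
a = -3 + 10*√5 (a = -3 + 2*5^(3/2) = -3 + 2*(5*√5) = -3 + 10*√5 ≈ 19.361)
I = -10*√5 (I = -3 - (-3 + 10*√5) = -3 + (3 - 10*√5) = -10*√5 ≈ -22.361)
g(-1)*I + M = -(-10)*√5 + 0 = 10*√5 + 0 = 10*√5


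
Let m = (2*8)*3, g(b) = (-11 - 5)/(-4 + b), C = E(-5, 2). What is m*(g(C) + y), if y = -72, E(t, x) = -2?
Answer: -3328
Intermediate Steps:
C = -2
g(b) = -16/(-4 + b)
m = 48 (m = 16*3 = 48)
m*(g(C) + y) = 48*(-16/(-4 - 2) - 72) = 48*(-16/(-6) - 72) = 48*(-16*(-1/6) - 72) = 48*(8/3 - 72) = 48*(-208/3) = -3328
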